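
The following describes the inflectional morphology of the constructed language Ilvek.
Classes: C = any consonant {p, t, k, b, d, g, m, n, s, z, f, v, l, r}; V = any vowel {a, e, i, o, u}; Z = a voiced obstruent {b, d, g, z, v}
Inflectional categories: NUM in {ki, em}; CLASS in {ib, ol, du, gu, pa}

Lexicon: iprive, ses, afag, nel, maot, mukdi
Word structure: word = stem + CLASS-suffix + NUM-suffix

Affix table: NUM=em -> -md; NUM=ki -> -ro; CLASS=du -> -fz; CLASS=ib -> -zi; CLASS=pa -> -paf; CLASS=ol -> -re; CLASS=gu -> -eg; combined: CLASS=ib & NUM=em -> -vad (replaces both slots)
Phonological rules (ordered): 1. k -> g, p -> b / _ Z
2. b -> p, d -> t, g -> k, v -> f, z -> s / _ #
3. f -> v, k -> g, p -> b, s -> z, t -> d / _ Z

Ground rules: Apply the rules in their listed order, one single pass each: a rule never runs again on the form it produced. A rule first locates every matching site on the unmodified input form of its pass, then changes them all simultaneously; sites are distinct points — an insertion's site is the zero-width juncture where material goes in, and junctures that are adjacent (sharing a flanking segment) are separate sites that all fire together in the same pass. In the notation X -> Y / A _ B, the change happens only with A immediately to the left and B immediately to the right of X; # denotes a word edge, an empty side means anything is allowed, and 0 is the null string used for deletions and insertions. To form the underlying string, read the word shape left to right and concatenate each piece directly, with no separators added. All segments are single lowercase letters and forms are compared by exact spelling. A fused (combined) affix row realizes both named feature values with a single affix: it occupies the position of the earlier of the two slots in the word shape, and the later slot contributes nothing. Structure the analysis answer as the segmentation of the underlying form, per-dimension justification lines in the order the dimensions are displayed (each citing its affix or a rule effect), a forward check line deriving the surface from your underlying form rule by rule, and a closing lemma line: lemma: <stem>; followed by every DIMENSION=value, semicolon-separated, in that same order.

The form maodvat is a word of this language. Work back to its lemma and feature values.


underlying: maot-vad
NUM=em - signalled by the combined affix row
CLASS=ib - signalled by the combined affix row
check: maotvad -> maotvad -> maotvat -> maodvat
lemma: maot; NUM=em; CLASS=ib


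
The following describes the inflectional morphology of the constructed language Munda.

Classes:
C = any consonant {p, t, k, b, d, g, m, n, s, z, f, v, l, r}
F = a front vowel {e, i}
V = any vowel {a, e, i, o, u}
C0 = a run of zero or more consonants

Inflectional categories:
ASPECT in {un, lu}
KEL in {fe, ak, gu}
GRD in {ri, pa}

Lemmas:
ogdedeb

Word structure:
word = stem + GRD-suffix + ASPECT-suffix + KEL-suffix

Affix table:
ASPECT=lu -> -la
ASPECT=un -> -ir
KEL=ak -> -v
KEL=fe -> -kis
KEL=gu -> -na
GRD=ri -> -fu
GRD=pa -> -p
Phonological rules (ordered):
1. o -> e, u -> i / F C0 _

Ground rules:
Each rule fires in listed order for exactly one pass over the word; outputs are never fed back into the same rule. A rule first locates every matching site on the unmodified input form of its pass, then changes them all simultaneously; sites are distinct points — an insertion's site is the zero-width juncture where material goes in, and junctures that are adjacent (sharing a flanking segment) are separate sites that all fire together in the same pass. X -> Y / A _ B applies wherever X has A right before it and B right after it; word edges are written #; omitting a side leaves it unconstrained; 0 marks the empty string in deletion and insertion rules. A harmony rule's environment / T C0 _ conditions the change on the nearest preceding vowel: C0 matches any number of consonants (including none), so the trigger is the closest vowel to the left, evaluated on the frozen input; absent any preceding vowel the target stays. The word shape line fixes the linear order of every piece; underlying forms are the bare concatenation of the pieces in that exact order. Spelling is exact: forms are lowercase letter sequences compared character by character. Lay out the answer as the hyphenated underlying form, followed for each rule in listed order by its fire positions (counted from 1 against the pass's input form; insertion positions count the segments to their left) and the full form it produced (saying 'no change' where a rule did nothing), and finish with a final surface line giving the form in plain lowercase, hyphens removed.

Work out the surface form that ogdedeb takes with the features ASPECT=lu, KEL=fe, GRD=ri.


underlying: ogdedeb-fu-la-kis
1. o -> e, u -> i / F C0 _: fires at position(s) 9: ogdedebfilakis
surface: ogdedebfilakis


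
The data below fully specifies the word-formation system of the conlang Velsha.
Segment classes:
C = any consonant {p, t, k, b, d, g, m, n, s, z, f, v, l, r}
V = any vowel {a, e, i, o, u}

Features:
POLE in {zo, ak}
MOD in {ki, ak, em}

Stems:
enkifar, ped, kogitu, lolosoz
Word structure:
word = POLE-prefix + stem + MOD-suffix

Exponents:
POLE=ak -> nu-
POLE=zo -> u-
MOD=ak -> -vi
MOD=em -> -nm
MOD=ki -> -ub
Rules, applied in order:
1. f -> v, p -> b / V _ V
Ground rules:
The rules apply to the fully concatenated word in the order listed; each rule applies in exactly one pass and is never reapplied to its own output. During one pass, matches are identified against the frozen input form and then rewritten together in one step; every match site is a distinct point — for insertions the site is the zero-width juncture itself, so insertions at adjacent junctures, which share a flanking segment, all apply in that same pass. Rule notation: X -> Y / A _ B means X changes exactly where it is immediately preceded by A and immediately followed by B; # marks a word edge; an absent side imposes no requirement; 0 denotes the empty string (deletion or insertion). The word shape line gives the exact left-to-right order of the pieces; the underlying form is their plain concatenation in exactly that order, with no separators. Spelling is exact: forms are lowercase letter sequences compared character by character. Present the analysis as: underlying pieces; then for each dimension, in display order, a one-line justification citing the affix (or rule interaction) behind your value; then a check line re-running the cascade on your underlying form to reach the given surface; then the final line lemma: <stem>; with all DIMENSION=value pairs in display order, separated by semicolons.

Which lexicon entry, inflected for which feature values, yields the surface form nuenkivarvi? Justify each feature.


underlying: nu-enkifar-vi
POLE=ak - signalled by the affix nu-
MOD=ak - signalled by the affix -vi
check: nuenkifarvi -> nuenkivarvi
lemma: enkifar; POLE=ak; MOD=ak


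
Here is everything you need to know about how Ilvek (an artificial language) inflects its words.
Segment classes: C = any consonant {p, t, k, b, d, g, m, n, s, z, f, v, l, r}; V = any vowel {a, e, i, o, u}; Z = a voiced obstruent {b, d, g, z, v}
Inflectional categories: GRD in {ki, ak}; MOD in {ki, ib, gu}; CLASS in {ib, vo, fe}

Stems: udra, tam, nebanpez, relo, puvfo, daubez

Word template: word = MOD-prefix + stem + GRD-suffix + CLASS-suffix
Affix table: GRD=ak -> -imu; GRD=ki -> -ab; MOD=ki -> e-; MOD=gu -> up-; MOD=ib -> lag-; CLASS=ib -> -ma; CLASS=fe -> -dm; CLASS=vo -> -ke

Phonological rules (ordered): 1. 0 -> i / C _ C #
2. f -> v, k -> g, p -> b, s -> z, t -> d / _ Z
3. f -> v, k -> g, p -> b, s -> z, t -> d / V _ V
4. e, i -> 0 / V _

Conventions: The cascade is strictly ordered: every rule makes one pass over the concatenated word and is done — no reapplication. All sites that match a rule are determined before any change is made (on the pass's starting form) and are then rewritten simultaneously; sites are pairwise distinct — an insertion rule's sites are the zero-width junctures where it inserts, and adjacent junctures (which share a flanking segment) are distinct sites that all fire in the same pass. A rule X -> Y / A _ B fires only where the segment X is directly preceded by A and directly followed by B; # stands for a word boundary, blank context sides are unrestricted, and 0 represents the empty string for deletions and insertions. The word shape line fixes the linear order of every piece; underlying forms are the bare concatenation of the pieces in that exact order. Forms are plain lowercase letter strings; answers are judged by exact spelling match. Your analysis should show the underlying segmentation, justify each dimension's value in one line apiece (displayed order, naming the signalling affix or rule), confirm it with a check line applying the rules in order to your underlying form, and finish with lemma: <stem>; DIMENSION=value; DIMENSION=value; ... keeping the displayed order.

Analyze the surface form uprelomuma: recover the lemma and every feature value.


underlying: up-relo-imu-ma
GRD=ak - signalled by the affix -imu
MOD=gu - signalled by the affix up-
CLASS=ib - signalled by the affix -ma
check: upreloimuma -> upreloimuma -> upreloimuma -> upreloimuma -> uprelomuma
lemma: relo; GRD=ak; MOD=gu; CLASS=ib


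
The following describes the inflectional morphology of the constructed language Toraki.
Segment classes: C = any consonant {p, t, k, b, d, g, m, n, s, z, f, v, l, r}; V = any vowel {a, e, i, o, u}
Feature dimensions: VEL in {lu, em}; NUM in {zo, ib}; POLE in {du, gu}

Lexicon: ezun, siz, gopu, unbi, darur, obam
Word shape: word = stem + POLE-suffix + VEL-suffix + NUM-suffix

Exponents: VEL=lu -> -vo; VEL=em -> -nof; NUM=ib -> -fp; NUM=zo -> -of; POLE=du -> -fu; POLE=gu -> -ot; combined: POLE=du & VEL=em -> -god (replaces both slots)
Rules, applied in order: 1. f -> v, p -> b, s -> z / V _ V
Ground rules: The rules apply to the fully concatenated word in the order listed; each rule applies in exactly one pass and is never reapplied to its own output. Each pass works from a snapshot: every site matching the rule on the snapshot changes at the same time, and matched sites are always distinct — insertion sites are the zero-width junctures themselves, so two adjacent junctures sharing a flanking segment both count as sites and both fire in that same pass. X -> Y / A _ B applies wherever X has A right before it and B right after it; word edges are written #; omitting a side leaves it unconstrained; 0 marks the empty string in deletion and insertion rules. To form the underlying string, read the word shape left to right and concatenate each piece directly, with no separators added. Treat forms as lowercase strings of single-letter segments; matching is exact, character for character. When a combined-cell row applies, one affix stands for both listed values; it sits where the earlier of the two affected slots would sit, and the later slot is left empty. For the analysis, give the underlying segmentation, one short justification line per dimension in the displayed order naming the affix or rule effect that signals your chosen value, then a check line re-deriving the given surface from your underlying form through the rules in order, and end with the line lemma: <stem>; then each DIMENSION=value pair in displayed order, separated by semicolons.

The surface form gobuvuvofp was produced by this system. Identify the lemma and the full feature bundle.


underlying: gopu-fu-vo-fp
VEL=lu - signalled by the affix -vo
NUM=ib - signalled by the affix -fp
POLE=du - signalled by the affix -fu
check: gopufuvofp -> gobuvuvofp
lemma: gopu; VEL=lu; NUM=ib; POLE=du


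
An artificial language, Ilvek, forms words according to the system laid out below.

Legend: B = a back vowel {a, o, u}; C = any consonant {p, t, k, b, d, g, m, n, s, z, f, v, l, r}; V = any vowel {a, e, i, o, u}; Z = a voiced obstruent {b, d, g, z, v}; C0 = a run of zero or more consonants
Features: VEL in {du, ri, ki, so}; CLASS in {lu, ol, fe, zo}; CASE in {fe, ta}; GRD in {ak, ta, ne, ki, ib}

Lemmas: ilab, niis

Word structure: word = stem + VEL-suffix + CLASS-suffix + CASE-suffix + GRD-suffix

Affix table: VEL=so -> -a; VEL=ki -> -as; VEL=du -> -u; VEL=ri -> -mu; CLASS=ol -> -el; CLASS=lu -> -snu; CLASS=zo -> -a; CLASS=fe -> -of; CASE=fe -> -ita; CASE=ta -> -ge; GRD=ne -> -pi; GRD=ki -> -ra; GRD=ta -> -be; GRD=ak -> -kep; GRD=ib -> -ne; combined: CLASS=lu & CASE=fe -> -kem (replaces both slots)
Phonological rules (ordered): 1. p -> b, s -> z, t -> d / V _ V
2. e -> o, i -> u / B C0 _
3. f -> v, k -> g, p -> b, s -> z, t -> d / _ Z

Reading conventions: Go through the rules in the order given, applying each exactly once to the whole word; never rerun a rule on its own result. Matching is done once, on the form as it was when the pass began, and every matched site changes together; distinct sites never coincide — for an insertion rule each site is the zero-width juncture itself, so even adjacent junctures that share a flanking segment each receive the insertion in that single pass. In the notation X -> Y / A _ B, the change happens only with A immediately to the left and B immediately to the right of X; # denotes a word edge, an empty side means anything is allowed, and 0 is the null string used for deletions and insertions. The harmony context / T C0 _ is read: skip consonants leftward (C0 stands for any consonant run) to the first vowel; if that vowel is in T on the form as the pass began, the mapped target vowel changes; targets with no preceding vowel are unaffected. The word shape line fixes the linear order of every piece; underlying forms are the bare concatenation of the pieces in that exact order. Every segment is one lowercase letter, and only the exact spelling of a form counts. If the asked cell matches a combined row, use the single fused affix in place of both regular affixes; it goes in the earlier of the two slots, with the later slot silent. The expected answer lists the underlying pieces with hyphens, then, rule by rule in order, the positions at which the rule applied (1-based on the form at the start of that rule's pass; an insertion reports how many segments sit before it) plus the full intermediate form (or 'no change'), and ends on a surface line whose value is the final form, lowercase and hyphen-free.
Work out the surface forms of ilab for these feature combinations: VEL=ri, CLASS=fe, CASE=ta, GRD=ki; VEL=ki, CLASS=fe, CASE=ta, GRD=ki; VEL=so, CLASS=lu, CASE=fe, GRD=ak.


cell VEL=ri, CLASS=fe, CASE=ta, GRD=ki:
underlying: ilab-mu-of-ge-ra
1. p -> b, s -> z, t -> d / V _ V: no change
2. e -> o, i -> u / B C0 _: fires at position(s) 10: ilabmuofgora
3. f -> v, k -> g, p -> b, s -> z, t -> d / _ Z: fires at position(s) 8: ilabmuovgora
surface: ilabmuovgora

cell VEL=ki, CLASS=fe, CASE=ta, GRD=ki:
underlying: ilab-as-of-ge-ra
1. p -> b, s -> z, t -> d / V _ V: fires at position(s) 6: ilabazofgera
2. e -> o, i -> u / B C0 _: fires at position(s) 10: ilabazofgora
3. f -> v, k -> g, p -> b, s -> z, t -> d / _ Z: fires at position(s) 8: ilabazovgora
surface: ilabazovgora

cell VEL=so, CLASS=lu, CASE=fe, GRD=ak:
underlying: ilab-a-kem-kep
1. p -> b, s -> z, t -> d / V _ V: no change
2. e -> o, i -> u / B C0 _: fires at position(s) 7: ilabakomkep
3. f -> v, k -> g, p -> b, s -> z, t -> d / _ Z: no change
surface: ilabakomkep


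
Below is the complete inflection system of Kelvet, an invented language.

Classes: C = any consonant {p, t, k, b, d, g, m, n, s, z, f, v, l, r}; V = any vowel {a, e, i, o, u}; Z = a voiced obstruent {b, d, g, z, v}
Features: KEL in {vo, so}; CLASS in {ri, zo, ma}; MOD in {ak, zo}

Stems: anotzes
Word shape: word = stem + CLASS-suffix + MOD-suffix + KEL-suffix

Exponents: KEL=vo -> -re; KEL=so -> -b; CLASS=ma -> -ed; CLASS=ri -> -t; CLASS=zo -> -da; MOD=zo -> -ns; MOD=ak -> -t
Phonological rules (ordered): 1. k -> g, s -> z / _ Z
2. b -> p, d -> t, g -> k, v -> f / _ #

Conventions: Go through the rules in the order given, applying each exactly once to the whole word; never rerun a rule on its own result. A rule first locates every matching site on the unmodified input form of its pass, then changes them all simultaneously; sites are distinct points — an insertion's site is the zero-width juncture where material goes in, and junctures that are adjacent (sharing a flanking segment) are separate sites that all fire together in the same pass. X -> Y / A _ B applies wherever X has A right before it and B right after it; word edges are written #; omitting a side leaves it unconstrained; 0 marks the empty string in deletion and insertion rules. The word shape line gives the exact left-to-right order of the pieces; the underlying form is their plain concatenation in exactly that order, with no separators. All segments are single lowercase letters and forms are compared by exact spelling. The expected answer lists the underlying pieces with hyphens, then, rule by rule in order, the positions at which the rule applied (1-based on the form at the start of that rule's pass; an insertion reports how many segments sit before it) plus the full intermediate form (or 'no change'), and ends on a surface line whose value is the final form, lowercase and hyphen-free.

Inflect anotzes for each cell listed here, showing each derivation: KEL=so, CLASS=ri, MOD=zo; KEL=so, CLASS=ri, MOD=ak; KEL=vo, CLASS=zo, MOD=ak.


cell KEL=so, CLASS=ri, MOD=zo:
underlying: anotzes-t-ns-b
1. k -> g, s -> z / _ Z: fires at position(s) 10: anotzestnzb
2. b -> p, d -> t, g -> k, v -> f / _ #: fires at position(s) 11: anotzestnzp
surface: anotzestnzp

cell KEL=so, CLASS=ri, MOD=ak:
underlying: anotzes-t-t-b
1. k -> g, s -> z / _ Z: no change
2. b -> p, d -> t, g -> k, v -> f / _ #: fires at position(s) 10: anotzesttp
surface: anotzesttp

cell KEL=vo, CLASS=zo, MOD=ak:
underlying: anotzes-da-t-re
1. k -> g, s -> z / _ Z: fires at position(s) 7: anotzezdatre
2. b -> p, d -> t, g -> k, v -> f / _ #: no change
surface: anotzezdatre


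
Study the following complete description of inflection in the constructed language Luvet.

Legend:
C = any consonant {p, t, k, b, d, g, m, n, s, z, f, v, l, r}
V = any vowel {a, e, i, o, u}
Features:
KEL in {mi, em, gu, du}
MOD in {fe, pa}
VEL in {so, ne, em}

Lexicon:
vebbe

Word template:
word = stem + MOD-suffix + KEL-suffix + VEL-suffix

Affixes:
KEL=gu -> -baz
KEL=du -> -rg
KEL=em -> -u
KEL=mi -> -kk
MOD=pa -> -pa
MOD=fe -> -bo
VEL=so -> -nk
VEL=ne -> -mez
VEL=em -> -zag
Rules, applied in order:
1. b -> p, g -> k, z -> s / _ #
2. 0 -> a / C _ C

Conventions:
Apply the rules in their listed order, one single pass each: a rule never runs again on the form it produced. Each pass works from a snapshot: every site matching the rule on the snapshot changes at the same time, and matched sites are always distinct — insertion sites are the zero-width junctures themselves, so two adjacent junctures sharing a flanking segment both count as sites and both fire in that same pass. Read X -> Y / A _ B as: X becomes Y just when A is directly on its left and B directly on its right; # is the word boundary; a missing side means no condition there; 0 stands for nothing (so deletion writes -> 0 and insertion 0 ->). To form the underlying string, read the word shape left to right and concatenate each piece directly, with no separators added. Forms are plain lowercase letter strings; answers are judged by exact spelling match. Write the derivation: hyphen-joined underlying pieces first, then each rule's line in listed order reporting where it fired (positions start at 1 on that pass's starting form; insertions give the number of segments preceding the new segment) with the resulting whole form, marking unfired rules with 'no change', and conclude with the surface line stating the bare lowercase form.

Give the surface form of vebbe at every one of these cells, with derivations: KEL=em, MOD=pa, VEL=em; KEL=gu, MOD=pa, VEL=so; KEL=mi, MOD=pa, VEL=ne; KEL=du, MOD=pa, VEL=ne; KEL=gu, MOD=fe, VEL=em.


cell KEL=em, MOD=pa, VEL=em:
underlying: vebbe-pa-u-zag
1. b -> p, g -> k, z -> s / _ #: fires at position(s) 11: vebbepauzak
2. 0 -> a / C _ C: inserts after position(s) 3: vebabepauzak
surface: vebabepauzak

cell KEL=gu, MOD=pa, VEL=so:
underlying: vebbe-pa-baz-nk
1. b -> p, g -> k, z -> s / _ #: no change
2. 0 -> a / C _ C: inserts after position(s) 3, 10, 11: vebabepabazanak
surface: vebabepabazanak

cell KEL=mi, MOD=pa, VEL=ne:
underlying: vebbe-pa-kk-mez
1. b -> p, g -> k, z -> s / _ #: fires at position(s) 12: vebbepakkmes
2. 0 -> a / C _ C: inserts after position(s) 3, 8, 9: vebabepakakames
surface: vebabepakakames

cell KEL=du, MOD=pa, VEL=ne:
underlying: vebbe-pa-rg-mez
1. b -> p, g -> k, z -> s / _ #: fires at position(s) 12: vebbepargmes
2. 0 -> a / C _ C: inserts after position(s) 3, 8, 9: vebabeparagames
surface: vebabeparagames

cell KEL=gu, MOD=fe, VEL=em:
underlying: vebbe-bo-baz-zag
1. b -> p, g -> k, z -> s / _ #: fires at position(s) 13: vebbebobazzak
2. 0 -> a / C _ C: inserts after position(s) 3, 10: vebabebobazazak
surface: vebabebobazazak


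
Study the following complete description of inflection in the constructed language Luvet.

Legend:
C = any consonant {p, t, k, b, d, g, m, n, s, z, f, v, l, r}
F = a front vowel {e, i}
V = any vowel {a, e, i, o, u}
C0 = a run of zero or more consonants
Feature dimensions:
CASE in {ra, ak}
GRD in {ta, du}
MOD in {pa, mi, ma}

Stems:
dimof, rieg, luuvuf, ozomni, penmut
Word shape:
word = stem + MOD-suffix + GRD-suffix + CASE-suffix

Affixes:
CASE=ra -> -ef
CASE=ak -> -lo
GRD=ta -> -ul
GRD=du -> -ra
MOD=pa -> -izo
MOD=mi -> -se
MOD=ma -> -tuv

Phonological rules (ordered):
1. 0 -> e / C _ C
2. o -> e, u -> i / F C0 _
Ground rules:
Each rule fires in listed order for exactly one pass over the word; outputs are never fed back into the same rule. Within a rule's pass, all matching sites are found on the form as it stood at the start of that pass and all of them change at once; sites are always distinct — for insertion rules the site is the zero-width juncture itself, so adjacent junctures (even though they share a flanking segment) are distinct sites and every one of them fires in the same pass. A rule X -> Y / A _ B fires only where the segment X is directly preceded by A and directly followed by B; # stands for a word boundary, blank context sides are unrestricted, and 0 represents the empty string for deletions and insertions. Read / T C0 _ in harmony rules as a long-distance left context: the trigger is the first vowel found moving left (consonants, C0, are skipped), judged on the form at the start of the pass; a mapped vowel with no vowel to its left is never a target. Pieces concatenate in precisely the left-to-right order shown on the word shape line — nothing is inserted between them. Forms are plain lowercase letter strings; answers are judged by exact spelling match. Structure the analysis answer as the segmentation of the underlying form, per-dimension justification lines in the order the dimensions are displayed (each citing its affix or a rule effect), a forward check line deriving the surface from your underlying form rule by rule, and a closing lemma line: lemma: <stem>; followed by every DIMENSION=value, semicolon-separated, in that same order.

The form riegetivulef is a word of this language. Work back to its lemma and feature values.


underlying: rieg-tuv-ul-ef
CASE=ra - signalled by the affix -ef
GRD=ta - signalled by the affix -ul
MOD=ma - signalled by the affix -tuv
check: riegtuvulef -> riegetuvulef -> riegetivulef
lemma: rieg; CASE=ra; GRD=ta; MOD=ma


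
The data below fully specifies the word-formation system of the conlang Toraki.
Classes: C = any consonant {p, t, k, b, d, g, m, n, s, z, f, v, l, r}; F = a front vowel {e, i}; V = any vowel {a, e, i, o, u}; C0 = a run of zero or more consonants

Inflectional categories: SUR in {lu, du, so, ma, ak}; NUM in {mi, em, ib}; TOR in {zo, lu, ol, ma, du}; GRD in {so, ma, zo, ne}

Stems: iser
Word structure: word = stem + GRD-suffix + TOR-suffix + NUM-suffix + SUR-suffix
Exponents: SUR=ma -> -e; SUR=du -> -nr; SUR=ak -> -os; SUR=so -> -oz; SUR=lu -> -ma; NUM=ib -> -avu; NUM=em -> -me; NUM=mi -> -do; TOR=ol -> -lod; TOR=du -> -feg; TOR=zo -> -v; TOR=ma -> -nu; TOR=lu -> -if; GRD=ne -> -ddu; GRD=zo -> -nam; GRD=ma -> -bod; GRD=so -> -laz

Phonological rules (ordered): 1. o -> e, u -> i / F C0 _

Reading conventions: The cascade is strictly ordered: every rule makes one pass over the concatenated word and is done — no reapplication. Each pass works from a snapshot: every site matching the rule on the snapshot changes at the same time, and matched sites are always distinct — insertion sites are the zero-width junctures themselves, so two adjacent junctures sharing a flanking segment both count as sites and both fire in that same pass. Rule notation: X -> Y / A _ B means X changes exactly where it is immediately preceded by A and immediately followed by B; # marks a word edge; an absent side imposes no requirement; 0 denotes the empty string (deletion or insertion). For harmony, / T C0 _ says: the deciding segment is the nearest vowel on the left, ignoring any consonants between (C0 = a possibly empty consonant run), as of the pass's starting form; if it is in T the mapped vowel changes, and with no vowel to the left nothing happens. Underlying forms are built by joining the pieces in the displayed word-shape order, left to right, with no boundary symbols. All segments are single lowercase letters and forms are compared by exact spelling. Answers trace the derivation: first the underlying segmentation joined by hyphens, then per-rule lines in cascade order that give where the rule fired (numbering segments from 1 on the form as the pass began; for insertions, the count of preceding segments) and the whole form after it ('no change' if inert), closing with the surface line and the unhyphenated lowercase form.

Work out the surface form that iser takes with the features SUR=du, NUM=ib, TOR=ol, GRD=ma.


underlying: iser-bod-lod-avu-nr
1. o -> e, u -> i / F C0 _: fires at position(s) 6: iserbedlodavunr
surface: iserbedlodavunr


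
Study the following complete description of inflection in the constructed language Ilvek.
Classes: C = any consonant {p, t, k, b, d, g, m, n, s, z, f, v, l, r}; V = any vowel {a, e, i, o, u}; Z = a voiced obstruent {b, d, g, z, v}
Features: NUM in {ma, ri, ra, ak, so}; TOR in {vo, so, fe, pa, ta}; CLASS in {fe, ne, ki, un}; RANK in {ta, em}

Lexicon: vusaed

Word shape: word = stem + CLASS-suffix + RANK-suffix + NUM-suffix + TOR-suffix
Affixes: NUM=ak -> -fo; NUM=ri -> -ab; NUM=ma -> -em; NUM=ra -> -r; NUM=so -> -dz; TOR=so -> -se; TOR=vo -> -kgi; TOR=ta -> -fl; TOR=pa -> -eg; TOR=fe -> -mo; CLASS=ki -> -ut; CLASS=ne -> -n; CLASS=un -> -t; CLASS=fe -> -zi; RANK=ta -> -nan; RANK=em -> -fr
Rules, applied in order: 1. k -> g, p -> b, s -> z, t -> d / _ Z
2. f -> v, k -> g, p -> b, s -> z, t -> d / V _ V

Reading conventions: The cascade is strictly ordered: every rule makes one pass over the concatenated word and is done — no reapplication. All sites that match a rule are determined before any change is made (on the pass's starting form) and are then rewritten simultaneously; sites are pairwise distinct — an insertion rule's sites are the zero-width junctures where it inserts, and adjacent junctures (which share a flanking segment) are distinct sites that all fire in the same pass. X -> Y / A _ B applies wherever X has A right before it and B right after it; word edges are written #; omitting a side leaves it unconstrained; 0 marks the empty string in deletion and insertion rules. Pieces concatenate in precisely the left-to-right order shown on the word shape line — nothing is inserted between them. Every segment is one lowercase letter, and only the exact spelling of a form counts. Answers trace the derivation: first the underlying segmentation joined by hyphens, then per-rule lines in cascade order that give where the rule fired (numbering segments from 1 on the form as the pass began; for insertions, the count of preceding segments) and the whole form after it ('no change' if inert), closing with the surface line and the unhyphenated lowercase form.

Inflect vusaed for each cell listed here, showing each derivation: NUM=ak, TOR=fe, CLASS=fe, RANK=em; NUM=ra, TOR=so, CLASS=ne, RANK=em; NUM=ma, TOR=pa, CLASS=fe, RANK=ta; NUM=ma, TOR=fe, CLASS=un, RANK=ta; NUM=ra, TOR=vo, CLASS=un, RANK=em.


cell NUM=ak, TOR=fe, CLASS=fe, RANK=em:
underlying: vusaed-zi-fr-fo-mo
1. k -> g, p -> b, s -> z, t -> d / _ Z: no change
2. f -> v, k -> g, p -> b, s -> z, t -> d / V _ V: fires at position(s) 3: vuzaedzifrfomo
surface: vuzaedzifrfomo

cell NUM=ra, TOR=so, CLASS=ne, RANK=em:
underlying: vusaed-n-fr-r-se
1. k -> g, p -> b, s -> z, t -> d / _ Z: no change
2. f -> v, k -> g, p -> b, s -> z, t -> d / V _ V: fires at position(s) 3: vuzaednfrrse
surface: vuzaednfrrse

cell NUM=ma, TOR=pa, CLASS=fe, RANK=ta:
underlying: vusaed-zi-nan-em-eg
1. k -> g, p -> b, s -> z, t -> d / _ Z: no change
2. f -> v, k -> g, p -> b, s -> z, t -> d / V _ V: fires at position(s) 3: vuzaedzinanemeg
surface: vuzaedzinanemeg

cell NUM=ma, TOR=fe, CLASS=un, RANK=ta:
underlying: vusaed-t-nan-em-mo
1. k -> g, p -> b, s -> z, t -> d / _ Z: no change
2. f -> v, k -> g, p -> b, s -> z, t -> d / V _ V: fires at position(s) 3: vuzaedtnanemmo
surface: vuzaedtnanemmo

cell NUM=ra, TOR=vo, CLASS=un, RANK=em:
underlying: vusaed-t-fr-r-kgi
1. k -> g, p -> b, s -> z, t -> d / _ Z: fires at position(s) 11: vusaedtfrrggi
2. f -> v, k -> g, p -> b, s -> z, t -> d / V _ V: fires at position(s) 3: vuzaedtfrrggi
surface: vuzaedtfrrggi


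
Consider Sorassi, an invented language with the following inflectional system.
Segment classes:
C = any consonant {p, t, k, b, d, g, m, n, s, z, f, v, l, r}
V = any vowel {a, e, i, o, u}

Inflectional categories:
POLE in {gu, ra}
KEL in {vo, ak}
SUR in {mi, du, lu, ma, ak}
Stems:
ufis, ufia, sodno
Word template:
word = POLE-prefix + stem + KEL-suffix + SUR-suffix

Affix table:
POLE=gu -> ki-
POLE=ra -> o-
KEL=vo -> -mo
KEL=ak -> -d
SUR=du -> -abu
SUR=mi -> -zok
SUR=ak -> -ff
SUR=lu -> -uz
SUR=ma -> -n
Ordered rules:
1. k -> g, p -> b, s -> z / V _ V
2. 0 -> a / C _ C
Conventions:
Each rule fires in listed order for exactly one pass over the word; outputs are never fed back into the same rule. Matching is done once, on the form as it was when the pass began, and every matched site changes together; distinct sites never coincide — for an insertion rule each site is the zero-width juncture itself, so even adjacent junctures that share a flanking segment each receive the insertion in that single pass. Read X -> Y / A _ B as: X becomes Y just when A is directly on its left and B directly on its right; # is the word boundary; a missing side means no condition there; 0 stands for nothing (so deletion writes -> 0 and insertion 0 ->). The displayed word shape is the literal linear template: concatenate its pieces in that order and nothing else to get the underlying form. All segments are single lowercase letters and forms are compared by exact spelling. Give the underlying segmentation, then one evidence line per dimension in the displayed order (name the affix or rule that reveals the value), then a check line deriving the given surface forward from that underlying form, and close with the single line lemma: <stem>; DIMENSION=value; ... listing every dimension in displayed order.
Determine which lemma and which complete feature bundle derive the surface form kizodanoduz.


underlying: ki-sodno-d-uz
POLE=gu - signalled by the affix ki-
KEL=ak - signalled by the affix -d
SUR=lu - signalled by the affix -uz
check: kisodnoduz -> kizodnoduz -> kizodanoduz
lemma: sodno; POLE=gu; KEL=ak; SUR=lu


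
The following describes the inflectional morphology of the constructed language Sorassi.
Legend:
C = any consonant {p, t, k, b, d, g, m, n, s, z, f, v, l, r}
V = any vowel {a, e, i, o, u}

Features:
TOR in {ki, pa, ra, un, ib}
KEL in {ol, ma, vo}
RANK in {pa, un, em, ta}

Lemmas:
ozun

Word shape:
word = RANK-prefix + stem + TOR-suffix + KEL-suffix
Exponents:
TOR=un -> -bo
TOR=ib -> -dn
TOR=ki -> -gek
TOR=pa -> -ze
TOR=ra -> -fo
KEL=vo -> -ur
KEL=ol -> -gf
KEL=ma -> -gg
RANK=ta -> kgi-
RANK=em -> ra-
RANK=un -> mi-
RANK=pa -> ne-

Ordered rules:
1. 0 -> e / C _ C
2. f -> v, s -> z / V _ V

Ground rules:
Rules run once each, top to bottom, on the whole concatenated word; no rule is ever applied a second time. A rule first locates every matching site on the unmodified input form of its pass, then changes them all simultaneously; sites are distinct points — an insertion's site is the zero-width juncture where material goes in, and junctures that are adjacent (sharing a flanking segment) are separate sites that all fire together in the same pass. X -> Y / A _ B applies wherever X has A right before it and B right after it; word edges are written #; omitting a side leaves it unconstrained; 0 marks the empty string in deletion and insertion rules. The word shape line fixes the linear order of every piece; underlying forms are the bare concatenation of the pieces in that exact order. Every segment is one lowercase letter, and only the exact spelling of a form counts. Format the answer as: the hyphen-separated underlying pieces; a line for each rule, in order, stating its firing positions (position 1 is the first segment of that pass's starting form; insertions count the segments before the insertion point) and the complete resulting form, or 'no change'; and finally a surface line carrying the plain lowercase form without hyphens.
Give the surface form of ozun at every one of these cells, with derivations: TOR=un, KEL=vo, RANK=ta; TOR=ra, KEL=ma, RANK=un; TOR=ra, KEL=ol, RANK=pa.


cell TOR=un, KEL=vo, RANK=ta:
underlying: kgi-ozun-bo-ur
1. 0 -> e / C _ C: inserts after position(s) 1, 7: kegiozunebour
2. f -> v, s -> z / V _ V: no change
surface: kegiozunebour

cell TOR=ra, KEL=ma, RANK=un:
underlying: mi-ozun-fo-gg
1. 0 -> e / C _ C: inserts after position(s) 6, 9: miozunefogeg
2. f -> v, s -> z / V _ V: fires at position(s) 8: miozunevogeg
surface: miozunevogeg

cell TOR=ra, KEL=ol, RANK=pa:
underlying: ne-ozun-fo-gf
1. 0 -> e / C _ C: inserts after position(s) 6, 9: neozunefogef
2. f -> v, s -> z / V _ V: fires at position(s) 8: neozunevogef
surface: neozunevogef


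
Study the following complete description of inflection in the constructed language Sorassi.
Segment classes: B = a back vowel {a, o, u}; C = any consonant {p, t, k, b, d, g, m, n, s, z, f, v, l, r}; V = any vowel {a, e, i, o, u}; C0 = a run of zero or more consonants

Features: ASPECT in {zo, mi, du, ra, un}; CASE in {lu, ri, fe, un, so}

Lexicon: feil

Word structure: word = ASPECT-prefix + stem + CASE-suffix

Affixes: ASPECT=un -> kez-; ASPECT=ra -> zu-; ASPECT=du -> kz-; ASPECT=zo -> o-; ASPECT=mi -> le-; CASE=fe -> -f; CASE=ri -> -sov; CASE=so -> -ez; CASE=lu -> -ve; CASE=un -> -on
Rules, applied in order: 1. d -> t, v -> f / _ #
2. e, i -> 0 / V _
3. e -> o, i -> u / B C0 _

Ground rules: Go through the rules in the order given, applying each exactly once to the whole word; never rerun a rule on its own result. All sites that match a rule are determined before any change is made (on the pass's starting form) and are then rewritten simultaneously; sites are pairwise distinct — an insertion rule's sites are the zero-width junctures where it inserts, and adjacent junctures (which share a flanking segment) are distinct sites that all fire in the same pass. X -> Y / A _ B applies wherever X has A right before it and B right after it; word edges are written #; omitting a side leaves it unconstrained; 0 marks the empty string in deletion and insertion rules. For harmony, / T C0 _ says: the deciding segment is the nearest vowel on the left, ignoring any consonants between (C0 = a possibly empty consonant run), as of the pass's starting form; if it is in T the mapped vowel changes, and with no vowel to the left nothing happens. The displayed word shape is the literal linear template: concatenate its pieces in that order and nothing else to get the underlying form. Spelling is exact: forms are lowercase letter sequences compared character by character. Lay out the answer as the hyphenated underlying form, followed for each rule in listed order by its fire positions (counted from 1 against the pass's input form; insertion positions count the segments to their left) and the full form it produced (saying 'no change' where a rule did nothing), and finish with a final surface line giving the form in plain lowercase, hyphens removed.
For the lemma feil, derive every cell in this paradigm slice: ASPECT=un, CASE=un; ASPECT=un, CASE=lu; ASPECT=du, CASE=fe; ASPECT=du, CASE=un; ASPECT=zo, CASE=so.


cell ASPECT=un, CASE=un:
underlying: kez-feil-on
1. d -> t, v -> f / _ #: no change
2. e, i -> 0 / V _: fires at position(s) 6: kezfelon
3. e -> o, i -> u / B C0 _: no change
surface: kezfelon

cell ASPECT=un, CASE=lu:
underlying: kez-feil-ve
1. d -> t, v -> f / _ #: no change
2. e, i -> 0 / V _: fires at position(s) 6: kezfelve
3. e -> o, i -> u / B C0 _: no change
surface: kezfelve

cell ASPECT=du, CASE=fe:
underlying: kz-feil-f
1. d -> t, v -> f / _ #: no change
2. e, i -> 0 / V _: fires at position(s) 5: kzfelf
3. e -> o, i -> u / B C0 _: no change
surface: kzfelf

cell ASPECT=du, CASE=un:
underlying: kz-feil-on
1. d -> t, v -> f / _ #: no change
2. e, i -> 0 / V _: fires at position(s) 5: kzfelon
3. e -> o, i -> u / B C0 _: no change
surface: kzfelon

cell ASPECT=zo, CASE=so:
underlying: o-feil-ez
1. d -> t, v -> f / _ #: no change
2. e, i -> 0 / V _: fires at position(s) 4: ofelez
3. e -> o, i -> u / B C0 _: fires at position(s) 3: ofolez
surface: ofolez


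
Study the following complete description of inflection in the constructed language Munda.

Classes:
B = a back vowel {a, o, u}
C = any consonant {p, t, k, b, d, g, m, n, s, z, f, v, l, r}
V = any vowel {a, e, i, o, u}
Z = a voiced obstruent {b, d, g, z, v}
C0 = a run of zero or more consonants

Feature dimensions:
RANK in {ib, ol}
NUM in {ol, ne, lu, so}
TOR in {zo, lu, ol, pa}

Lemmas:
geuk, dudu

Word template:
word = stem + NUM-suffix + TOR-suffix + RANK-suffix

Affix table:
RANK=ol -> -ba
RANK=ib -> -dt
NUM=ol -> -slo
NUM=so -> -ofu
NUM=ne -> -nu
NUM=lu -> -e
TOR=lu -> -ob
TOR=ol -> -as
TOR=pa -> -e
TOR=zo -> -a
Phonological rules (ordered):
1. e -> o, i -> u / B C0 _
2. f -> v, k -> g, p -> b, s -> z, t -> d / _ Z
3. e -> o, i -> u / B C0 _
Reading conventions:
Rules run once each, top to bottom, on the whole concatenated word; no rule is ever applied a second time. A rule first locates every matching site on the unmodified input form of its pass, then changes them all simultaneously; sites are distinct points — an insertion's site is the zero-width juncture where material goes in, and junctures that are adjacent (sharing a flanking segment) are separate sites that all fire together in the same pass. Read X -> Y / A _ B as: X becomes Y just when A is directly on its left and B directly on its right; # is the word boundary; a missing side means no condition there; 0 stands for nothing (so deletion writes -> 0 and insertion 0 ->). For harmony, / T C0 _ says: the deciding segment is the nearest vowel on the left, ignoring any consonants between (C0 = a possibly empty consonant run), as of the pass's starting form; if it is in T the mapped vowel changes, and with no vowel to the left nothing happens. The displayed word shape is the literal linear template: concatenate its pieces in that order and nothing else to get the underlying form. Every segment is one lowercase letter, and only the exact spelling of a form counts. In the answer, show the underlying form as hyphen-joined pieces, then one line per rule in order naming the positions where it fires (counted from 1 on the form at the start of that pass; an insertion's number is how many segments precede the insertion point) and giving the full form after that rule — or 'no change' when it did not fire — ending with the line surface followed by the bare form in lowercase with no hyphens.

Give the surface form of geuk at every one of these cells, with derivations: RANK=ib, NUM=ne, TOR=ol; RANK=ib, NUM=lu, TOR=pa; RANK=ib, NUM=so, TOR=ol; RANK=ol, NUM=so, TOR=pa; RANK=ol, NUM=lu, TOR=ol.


cell RANK=ib, NUM=ne, TOR=ol:
underlying: geuk-nu-as-dt
1. e -> o, i -> u / B C0 _: no change
2. f -> v, k -> g, p -> b, s -> z, t -> d / _ Z: fires at position(s) 8: geuknuazdt
3. e -> o, i -> u / B C0 _: no change
surface: geuknuazdt

cell RANK=ib, NUM=lu, TOR=pa:
underlying: geuk-e-e-dt
1. e -> o, i -> u / B C0 _: fires at position(s) 5: geukoedt
2. f -> v, k -> g, p -> b, s -> z, t -> d / _ Z: no change
3. e -> o, i -> u / B C0 _: fires at position(s) 6: geukoodt
surface: geukoodt

cell RANK=ib, NUM=so, TOR=ol:
underlying: geuk-ofu-as-dt
1. e -> o, i -> u / B C0 _: no change
2. f -> v, k -> g, p -> b, s -> z, t -> d / _ Z: fires at position(s) 9: geukofuazdt
3. e -> o, i -> u / B C0 _: no change
surface: geukofuazdt

cell RANK=ol, NUM=so, TOR=pa:
underlying: geuk-ofu-e-ba
1. e -> o, i -> u / B C0 _: fires at position(s) 8: geukofuoba
2. f -> v, k -> g, p -> b, s -> z, t -> d / _ Z: no change
3. e -> o, i -> u / B C0 _: no change
surface: geukofuoba

cell RANK=ol, NUM=lu, TOR=ol:
underlying: geuk-e-as-ba
1. e -> o, i -> u / B C0 _: fires at position(s) 5: geukoasba
2. f -> v, k -> g, p -> b, s -> z, t -> d / _ Z: fires at position(s) 7: geukoazba
3. e -> o, i -> u / B C0 _: no change
surface: geukoazba
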